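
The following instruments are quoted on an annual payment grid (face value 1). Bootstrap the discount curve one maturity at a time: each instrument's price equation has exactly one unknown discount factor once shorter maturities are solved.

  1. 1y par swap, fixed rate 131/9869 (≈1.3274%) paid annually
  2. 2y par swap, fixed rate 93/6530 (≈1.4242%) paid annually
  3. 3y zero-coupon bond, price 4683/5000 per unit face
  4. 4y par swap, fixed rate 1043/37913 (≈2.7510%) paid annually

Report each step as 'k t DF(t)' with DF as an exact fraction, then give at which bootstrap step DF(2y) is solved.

step 1 [1y] swap r/1=131/9869: DF=(1 − 131/9869·(0))/(1+131/9869) = 9869/10000 ≈ 0.986900
step 2 [2y] swap r/1=93/6530: DF=(1 − 93/6530·(0.986900))/(1+93/6530) = 9721/10000 ≈ 0.972100
step 3 [3y] zero: DF = P = 4683/5000 ≈ 0.936600
step 4 [4y] swap r/1=1043/37913: DF=(1 − 1043/37913·(0.986900+0.972100+0.936600))/(1+1043/37913) = 8957/10000 ≈ 0.895700

1 1 9869/10000
2 2 9721/10000
3 3 4683/5000
4 4 8957/10000
DF(2y) is solved at step 2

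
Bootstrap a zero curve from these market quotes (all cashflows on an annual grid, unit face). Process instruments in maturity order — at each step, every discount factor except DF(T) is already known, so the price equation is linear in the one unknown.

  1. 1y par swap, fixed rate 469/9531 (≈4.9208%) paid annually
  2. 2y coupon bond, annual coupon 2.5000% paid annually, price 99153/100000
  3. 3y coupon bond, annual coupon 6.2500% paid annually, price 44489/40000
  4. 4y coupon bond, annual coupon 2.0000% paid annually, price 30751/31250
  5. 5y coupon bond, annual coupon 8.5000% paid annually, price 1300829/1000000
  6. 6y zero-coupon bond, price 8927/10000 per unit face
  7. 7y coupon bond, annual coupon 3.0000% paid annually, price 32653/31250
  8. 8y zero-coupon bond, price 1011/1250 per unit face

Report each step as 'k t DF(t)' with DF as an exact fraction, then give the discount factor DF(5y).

step 1 [1y] swap r/1=469/9531: DF=(1 − 469/9531·(0))/(1+469/9531) = 9531/10000 ≈ 0.953100
step 2 [2y] bond c/1=1/40: DF=(99153/100000 − 1/40·(0.953100))/(1+1/40) = 9441/10000 ≈ 0.944100
step 3 [3y] bond c/1=1/16: DF=(44489/40000 − 1/16·(0.953100+0.944100))/(1+1/16) = 1169/1250 ≈ 0.935200
step 4 [4y] bond c/1=1/50: DF=(30751/31250 − 1/50·(0.953100+0.944100+0.935200))/(1+1/50) = 2273/2500 ≈ 0.909200
step 5 [5y] bond c/1=17/200: DF=(1300829/1000000 − 17/200·(0.953100+0.944100+0.935200+0.909200))/(1+17/200) = 4529/5000 ≈ 0.905800
step 6 [6y] zero: DF = P = 8927/10000 ≈ 0.892700
step 7 [7y] bond c/1=3/100: DF=(32653/31250 − 3/100·(0.953100+0.944100+0.935200+0.909200+0.905800+0.892700))/(1+3/100) = 8531/10000 ≈ 0.853100
step 8 [8y] zero: DF = P = 1011/1250 ≈ 0.808800

1 1 9531/10000
2 2 9441/10000
3 3 1169/1250
4 4 2273/2500
5 5 4529/5000
6 6 8927/10000
7 7 8531/10000
8 8 1011/1250
DF(5y) = 4529/5000 ≈ 0.905800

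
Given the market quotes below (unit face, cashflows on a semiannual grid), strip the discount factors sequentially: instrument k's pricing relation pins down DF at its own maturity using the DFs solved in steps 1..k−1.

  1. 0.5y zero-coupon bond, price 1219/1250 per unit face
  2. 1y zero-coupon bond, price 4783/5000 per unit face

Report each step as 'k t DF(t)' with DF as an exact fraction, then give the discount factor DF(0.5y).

1 1/2 1219/1250
2 1 4783/5000
DF(0.5y) = 1219/1250 ≈ 0.975200

step 1 [0.5y] zero: DF = P = 1219/1250 ≈ 0.975200
step 2 [1y] zero: DF = P = 4783/5000 ≈ 0.956600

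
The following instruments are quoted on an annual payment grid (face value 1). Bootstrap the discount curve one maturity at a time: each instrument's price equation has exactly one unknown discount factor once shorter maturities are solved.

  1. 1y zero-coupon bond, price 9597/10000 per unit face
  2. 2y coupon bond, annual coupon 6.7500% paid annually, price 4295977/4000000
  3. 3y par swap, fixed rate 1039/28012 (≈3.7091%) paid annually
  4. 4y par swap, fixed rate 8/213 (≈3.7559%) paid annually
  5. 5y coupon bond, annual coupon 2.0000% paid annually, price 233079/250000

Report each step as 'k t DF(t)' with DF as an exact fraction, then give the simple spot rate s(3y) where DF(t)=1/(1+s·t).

step 1 [1y] zero: DF = P = 9597/10000 ≈ 0.959700
step 2 [2y] bond c/1=27/400: DF=(4295977/4000000 − 27/400·(0.959700))/(1+27/400) = 4727/5000 ≈ 0.945400
step 3 [3y] swap r/1=1039/28012: DF=(1 − 1039/28012·(0.959700+0.945400))/(1+1039/28012) = 8961/10000 ≈ 0.896100
step 4 [4y] swap r/1=8/213: DF=(1 − 8/213·(0.959700+0.945400+0.896100))/(1+8/213) = 539/625 ≈ 0.862400
step 5 [5y] bond c/1=1/50: DF=(233079/250000 − 1/50·(0.959700+0.945400+0.896100+0.862400))/(1+1/50) = 4211/5000 ≈ 0.842200

1 1 9597/10000
2 2 4727/5000
3 3 8961/10000
4 4 539/625
5 5 4211/5000
s(3y) = (1/(8961/10000) − 1)/(3) = 1039/26883 ≈ 3.8649%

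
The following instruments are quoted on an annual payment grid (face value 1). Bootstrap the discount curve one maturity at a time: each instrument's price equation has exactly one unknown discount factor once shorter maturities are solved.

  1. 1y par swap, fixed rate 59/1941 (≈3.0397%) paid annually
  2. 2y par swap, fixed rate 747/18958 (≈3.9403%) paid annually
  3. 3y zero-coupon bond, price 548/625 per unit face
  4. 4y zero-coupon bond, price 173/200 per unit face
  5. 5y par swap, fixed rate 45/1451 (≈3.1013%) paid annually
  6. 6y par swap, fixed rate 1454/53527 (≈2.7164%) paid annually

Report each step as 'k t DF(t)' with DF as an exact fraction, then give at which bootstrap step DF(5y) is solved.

1 1 1941/2000
2 2 9253/10000
3 3 548/625
4 4 173/200
5 5 1721/2000
6 6 4273/5000
DF(5y) is solved at step 5

step 1 [1y] swap r/1=59/1941: DF=(1 − 59/1941·(0))/(1+59/1941) = 1941/2000 ≈ 0.970500
step 2 [2y] swap r/1=747/18958: DF=(1 − 747/18958·(0.970500))/(1+747/18958) = 9253/10000 ≈ 0.925300
step 3 [3y] zero: DF = P = 548/625 ≈ 0.876800
step 4 [4y] zero: DF = P = 173/200 ≈ 0.865000
step 5 [5y] swap r/1=45/1451: DF=(1 − 45/1451·(0.970500+0.925300+0.876800+0.865000))/(1+45/1451) = 1721/2000 ≈ 0.860500
step 6 [6y] swap r/1=1454/53527: DF=(1 − 1454/53527·(0.970500+0.925300+0.876800+0.865000+0.860500))/(1+1454/53527) = 4273/5000 ≈ 0.854600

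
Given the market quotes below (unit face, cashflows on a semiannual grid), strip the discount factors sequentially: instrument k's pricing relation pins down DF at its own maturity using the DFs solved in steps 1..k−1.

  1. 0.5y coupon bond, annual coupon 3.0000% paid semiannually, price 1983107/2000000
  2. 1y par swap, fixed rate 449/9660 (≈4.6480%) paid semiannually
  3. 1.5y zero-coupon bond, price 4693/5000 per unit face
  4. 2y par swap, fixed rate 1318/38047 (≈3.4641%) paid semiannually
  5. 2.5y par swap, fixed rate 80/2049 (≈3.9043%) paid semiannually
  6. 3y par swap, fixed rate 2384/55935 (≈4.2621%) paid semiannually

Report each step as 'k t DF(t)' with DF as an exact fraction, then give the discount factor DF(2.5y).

step 1 [0.5y] bond c/2=3/200: DF=(1983107/2000000 − 3/200·(0))/(1+3/200) = 9769/10000 ≈ 0.976900
step 2 [1y] swap r/2=449/19320: DF=(1 − 449/19320·(0.976900))/(1+449/19320) = 9551/10000 ≈ 0.955100
step 3 [1.5y] zero: DF = P = 4693/5000 ≈ 0.938600
step 4 [2y] swap r/2=659/38047: DF=(1 − 659/38047·(0.976900+0.955100+0.938600))/(1+659/38047) = 9341/10000 ≈ 0.934100
step 5 [2.5y] swap r/2=40/2049: DF=(1 − 40/2049·(0.976900+0.955100+0.938600+0.934100))/(1+40/2049) = 227/250 ≈ 0.908000
step 6 [3y] swap r/2=1192/55935: DF=(1 − 1192/55935·(0.976900+0.955100+0.938600+0.934100+0.908000))/(1+1192/55935) = 1101/1250 ≈ 0.880800

1 1/2 9769/10000
2 1 9551/10000
3 3/2 4693/5000
4 2 9341/10000
5 5/2 227/250
6 3 1101/1250
DF(2.5y) = 227/250 ≈ 0.908000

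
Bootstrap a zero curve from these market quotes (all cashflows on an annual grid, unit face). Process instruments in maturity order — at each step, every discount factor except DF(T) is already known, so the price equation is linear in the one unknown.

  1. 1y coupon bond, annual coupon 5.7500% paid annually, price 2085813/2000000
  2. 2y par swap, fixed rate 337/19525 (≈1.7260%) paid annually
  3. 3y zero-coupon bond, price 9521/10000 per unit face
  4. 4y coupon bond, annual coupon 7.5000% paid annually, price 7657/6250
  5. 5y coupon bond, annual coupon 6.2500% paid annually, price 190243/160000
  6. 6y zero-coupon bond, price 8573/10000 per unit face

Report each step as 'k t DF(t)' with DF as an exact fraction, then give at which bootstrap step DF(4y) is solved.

step 1 [1y] bond c/1=23/400: DF=(2085813/2000000 − 23/400·(0))/(1+23/400) = 4931/5000 ≈ 0.986200
step 2 [2y] swap r/1=337/19525: DF=(1 − 337/19525·(0.986200))/(1+337/19525) = 9663/10000 ≈ 0.966300
step 3 [3y] zero: DF = P = 9521/10000 ≈ 0.952100
step 4 [4y] bond c/1=3/40: DF=(7657/6250 − 3/40·(0.986200+0.966300+0.952100))/(1+3/40) = 937/1000 ≈ 0.937000
step 5 [5y] bond c/1=1/16: DF=(190243/160000 − 1/16·(0.986200+0.966300+0.952100+0.937000))/(1+1/16) = 8931/10000 ≈ 0.893100
step 6 [6y] zero: DF = P = 8573/10000 ≈ 0.857300

1 1 4931/5000
2 2 9663/10000
3 3 9521/10000
4 4 937/1000
5 5 8931/10000
6 6 8573/10000
DF(4y) is solved at step 4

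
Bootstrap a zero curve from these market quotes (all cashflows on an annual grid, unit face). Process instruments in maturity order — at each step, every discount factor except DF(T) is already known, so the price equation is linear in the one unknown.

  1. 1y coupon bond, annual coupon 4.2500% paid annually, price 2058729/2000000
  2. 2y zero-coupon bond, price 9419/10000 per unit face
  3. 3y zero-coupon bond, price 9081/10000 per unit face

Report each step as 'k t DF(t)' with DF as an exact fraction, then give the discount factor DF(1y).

1 1 4937/5000
2 2 9419/10000
3 3 9081/10000
DF(1y) = 4937/5000 ≈ 0.987400

step 1 [1y] bond c/1=17/400: DF=(2058729/2000000 − 17/400·(0))/(1+17/400) = 4937/5000 ≈ 0.987400
step 2 [2y] zero: DF = P = 9419/10000 ≈ 0.941900
step 3 [3y] zero: DF = P = 9081/10000 ≈ 0.908100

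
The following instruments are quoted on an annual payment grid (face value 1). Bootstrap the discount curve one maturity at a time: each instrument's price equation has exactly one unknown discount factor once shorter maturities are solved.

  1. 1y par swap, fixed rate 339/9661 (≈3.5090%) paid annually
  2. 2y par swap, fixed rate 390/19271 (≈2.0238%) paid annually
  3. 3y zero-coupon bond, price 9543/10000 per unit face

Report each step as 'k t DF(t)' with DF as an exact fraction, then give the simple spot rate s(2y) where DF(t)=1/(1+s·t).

1 1 9661/10000
2 2 961/1000
3 3 9543/10000
s(2y) = (1/(961/1000) − 1)/(2) = 39/1922 ≈ 2.0291%

step 1 [1y] swap r/1=339/9661: DF=(1 − 339/9661·(0))/(1+339/9661) = 9661/10000 ≈ 0.966100
step 2 [2y] swap r/1=390/19271: DF=(1 − 390/19271·(0.966100))/(1+390/19271) = 961/1000 ≈ 0.961000
step 3 [3y] zero: DF = P = 9543/10000 ≈ 0.954300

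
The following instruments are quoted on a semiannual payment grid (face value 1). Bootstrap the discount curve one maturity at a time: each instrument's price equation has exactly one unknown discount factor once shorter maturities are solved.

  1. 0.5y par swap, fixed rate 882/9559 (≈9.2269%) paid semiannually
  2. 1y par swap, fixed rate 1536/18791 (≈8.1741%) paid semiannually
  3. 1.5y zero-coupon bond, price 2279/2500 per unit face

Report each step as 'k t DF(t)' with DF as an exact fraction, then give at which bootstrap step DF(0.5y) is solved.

1 1/2 9559/10000
2 1 577/625
3 3/2 2279/2500
DF(0.5y) is solved at step 1

step 1 [0.5y] swap r/2=441/9559: DF=(1 − 441/9559·(0))/(1+441/9559) = 9559/10000 ≈ 0.955900
step 2 [1y] swap r/2=768/18791: DF=(1 − 768/18791·(0.955900))/(1+768/18791) = 577/625 ≈ 0.923200
step 3 [1.5y] zero: DF = P = 2279/2500 ≈ 0.911600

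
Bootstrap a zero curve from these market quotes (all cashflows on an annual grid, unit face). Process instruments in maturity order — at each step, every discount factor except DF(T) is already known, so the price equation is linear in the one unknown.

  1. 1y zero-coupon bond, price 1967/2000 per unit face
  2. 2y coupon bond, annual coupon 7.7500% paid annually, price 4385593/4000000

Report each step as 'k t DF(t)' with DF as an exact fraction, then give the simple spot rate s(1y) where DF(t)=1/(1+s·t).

1 1 1967/2000
2 2 2367/2500
s(1y) = (1/(1967/2000) − 1)/(1) = 33/1967 ≈ 1.6777%

step 1 [1y] zero: DF = P = 1967/2000 ≈ 0.983500
step 2 [2y] bond c/1=31/400: DF=(4385593/4000000 − 31/400·(0.983500))/(1+31/400) = 2367/2500 ≈ 0.946800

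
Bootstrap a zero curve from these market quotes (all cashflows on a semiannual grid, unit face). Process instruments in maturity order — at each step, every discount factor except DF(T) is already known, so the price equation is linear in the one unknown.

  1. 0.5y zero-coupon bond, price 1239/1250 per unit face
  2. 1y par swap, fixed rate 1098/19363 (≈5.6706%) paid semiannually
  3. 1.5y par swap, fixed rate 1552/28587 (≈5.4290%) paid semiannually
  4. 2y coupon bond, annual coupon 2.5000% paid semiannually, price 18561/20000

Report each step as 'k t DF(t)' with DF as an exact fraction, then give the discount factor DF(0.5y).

1 1/2 1239/1250
2 1 9451/10000
3 3/2 1153/1250
4 2 8813/10000
DF(0.5y) = 1239/1250 ≈ 0.991200

step 1 [0.5y] zero: DF = P = 1239/1250 ≈ 0.991200
step 2 [1y] swap r/2=549/19363: DF=(1 − 549/19363·(0.991200))/(1+549/19363) = 9451/10000 ≈ 0.945100
step 3 [1.5y] swap r/2=776/28587: DF=(1 − 776/28587·(0.991200+0.945100))/(1+776/28587) = 1153/1250 ≈ 0.922400
step 4 [2y] bond c/2=1/80: DF=(18561/20000 − 1/80·(0.991200+0.945100+0.922400))/(1+1/80) = 8813/10000 ≈ 0.881300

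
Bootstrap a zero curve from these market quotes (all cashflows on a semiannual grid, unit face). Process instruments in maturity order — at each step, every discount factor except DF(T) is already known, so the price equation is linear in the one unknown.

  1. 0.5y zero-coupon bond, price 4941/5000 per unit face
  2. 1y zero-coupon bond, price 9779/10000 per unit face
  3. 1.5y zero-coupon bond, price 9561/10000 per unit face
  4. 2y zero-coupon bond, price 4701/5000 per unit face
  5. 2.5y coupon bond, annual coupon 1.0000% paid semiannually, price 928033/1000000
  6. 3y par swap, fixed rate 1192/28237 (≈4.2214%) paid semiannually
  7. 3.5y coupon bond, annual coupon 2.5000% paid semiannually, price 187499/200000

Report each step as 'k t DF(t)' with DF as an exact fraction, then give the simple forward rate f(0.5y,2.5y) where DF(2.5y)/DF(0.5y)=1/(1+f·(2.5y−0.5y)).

1 1/2 4941/5000
2 1 9779/10000
3 3/2 9561/10000
4 2 4701/5000
5 5/2 4521/5000
6 3 1101/1250
7 7/2 4281/5000
f(0.5y,2.5y) = ((4941/5000)/(4521/5000) − 1)/(2) = 70/1507 ≈ 4.6450%

step 1 [0.5y] zero: DF = P = 4941/5000 ≈ 0.988200
step 2 [1y] zero: DF = P = 9779/10000 ≈ 0.977900
step 3 [1.5y] zero: DF = P = 9561/10000 ≈ 0.956100
step 4 [2y] zero: DF = P = 4701/5000 ≈ 0.940200
step 5 [2.5y] bond c/2=1/200: DF=(928033/1000000 − 1/200·(0.988200+0.977900+0.956100+0.940200))/(1+1/200) = 4521/5000 ≈ 0.904200
step 6 [3y] swap r/2=596/28237: DF=(1 − 596/28237·(0.988200+0.977900+0.956100+0.940200+0.904200))/(1+596/28237) = 1101/1250 ≈ 0.880800
step 7 [3.5y] bond c/2=1/80: DF=(187499/200000 − 1/80·(0.988200+0.977900+0.956100+0.940200+0.904200+0.880800))/(1+1/80) = 4281/5000 ≈ 0.856200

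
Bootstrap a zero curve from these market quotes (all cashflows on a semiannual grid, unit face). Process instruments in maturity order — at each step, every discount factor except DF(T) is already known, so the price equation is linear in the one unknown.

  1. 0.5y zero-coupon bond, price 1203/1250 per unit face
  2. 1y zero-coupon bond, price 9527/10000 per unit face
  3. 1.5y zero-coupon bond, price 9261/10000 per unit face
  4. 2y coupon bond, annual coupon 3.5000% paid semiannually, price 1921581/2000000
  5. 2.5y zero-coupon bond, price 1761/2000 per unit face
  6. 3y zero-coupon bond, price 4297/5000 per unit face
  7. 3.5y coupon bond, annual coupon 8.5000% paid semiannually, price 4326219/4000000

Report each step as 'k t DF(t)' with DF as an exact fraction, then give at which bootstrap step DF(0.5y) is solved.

step 1 [0.5y] zero: DF = P = 1203/1250 ≈ 0.962400
step 2 [1y] zero: DF = P = 9527/10000 ≈ 0.952700
step 3 [1.5y] zero: DF = P = 9261/10000 ≈ 0.926100
step 4 [2y] bond c/2=7/400: DF=(1921581/2000000 − 7/400·(0.962400+0.952700+0.926100))/(1+7/400) = 4477/5000 ≈ 0.895400
step 5 [2.5y] zero: DF = P = 1761/2000 ≈ 0.880500
step 6 [3y] zero: DF = P = 4297/5000 ≈ 0.859400
step 7 [3.5y] bond c/2=17/400: DF=(4326219/4000000 − 17/400·(0.962400+0.952700+0.926100+0.895400+0.880500+0.859400))/(1+17/400) = 4071/5000 ≈ 0.814200

1 1/2 1203/1250
2 1 9527/10000
3 3/2 9261/10000
4 2 4477/5000
5 5/2 1761/2000
6 3 4297/5000
7 7/2 4071/5000
DF(0.5y) is solved at step 1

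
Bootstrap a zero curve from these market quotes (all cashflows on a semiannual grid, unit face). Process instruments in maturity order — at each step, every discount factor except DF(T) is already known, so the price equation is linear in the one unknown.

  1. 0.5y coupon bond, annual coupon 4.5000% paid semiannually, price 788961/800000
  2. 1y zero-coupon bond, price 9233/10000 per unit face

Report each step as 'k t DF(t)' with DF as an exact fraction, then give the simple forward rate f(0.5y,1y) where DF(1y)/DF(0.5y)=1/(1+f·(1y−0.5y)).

1 1/2 1929/2000
2 1 9233/10000
f(0.5y,1y) = ((1929/2000)/(9233/10000) − 1)/(1/2) = 824/9233 ≈ 8.9245%

step 1 [0.5y] bond c/2=9/400: DF=(788961/800000 − 9/400·(0))/(1+9/400) = 1929/2000 ≈ 0.964500
step 2 [1y] zero: DF = P = 9233/10000 ≈ 0.923300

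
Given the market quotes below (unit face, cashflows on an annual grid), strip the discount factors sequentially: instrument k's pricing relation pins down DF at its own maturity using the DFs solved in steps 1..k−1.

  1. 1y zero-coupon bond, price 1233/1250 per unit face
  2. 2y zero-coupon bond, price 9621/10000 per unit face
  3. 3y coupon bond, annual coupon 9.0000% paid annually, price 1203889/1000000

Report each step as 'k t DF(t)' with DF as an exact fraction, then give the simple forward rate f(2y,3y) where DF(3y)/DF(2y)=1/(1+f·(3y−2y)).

step 1 [1y] zero: DF = P = 1233/1250 ≈ 0.986400
step 2 [2y] zero: DF = P = 9621/10000 ≈ 0.962100
step 3 [3y] bond c/1=9/100: DF=(1203889/1000000 − 9/100·(0.986400+0.962100))/(1+9/100) = 2359/2500 ≈ 0.943600

1 1 1233/1250
2 2 9621/10000
3 3 2359/2500
f(2y,3y) = ((9621/10000)/(2359/2500) − 1)/(1) = 185/9436 ≈ 1.9606%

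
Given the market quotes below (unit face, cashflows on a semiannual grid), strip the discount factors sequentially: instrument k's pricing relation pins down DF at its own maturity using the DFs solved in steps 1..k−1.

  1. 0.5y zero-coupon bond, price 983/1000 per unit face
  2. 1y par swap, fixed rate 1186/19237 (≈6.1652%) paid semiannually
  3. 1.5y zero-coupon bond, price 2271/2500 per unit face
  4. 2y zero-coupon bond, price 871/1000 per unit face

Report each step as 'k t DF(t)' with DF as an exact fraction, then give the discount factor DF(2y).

1 1/2 983/1000
2 1 9407/10000
3 3/2 2271/2500
4 2 871/1000
DF(2y) = 871/1000 ≈ 0.871000

step 1 [0.5y] zero: DF = P = 983/1000 ≈ 0.983000
step 2 [1y] swap r/2=593/19237: DF=(1 − 593/19237·(0.983000))/(1+593/19237) = 9407/10000 ≈ 0.940700
step 3 [1.5y] zero: DF = P = 2271/2500 ≈ 0.908400
step 4 [2y] zero: DF = P = 871/1000 ≈ 0.871000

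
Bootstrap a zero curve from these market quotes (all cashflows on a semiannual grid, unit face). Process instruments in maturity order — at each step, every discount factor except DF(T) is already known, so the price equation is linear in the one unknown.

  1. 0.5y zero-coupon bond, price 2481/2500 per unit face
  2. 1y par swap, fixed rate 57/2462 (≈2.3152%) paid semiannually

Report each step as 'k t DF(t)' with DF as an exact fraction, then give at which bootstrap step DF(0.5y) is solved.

step 1 [0.5y] zero: DF = P = 2481/2500 ≈ 0.992400
step 2 [1y] swap r/2=57/4924: DF=(1 − 57/4924·(0.992400))/(1+57/4924) = 2443/2500 ≈ 0.977200

1 1/2 2481/2500
2 1 2443/2500
DF(0.5y) is solved at step 1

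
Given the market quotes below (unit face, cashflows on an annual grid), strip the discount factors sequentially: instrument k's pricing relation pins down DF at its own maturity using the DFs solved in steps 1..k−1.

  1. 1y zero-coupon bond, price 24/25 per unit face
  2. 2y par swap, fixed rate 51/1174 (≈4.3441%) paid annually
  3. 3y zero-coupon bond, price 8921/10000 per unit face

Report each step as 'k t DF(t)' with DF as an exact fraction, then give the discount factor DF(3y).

step 1 [1y] zero: DF = P = 24/25 ≈ 0.960000
step 2 [2y] swap r/1=51/1174: DF=(1 − 51/1174·(0.960000))/(1+51/1174) = 574/625 ≈ 0.918400
step 3 [3y] zero: DF = P = 8921/10000 ≈ 0.892100

1 1 24/25
2 2 574/625
3 3 8921/10000
DF(3y) = 8921/10000 ≈ 0.892100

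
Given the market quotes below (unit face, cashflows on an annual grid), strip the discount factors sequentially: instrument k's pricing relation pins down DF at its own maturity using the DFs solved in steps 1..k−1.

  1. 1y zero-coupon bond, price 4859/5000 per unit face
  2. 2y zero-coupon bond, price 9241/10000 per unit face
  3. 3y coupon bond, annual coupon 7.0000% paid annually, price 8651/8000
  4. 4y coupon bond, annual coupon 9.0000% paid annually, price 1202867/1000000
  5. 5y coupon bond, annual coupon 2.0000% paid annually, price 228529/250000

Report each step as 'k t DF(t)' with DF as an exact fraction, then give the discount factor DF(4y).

step 1 [1y] zero: DF = P = 4859/5000 ≈ 0.971800
step 2 [2y] zero: DF = P = 9241/10000 ≈ 0.924100
step 3 [3y] bond c/1=7/100: DF=(8651/8000 − 7/100·(0.971800+0.924100))/(1+7/100) = 4433/5000 ≈ 0.886600
step 4 [4y] bond c/1=9/100: DF=(1202867/1000000 − 9/100·(0.971800+0.924100+0.886600))/(1+9/100) = 4369/5000 ≈ 0.873800
step 5 [5y] bond c/1=1/50: DF=(228529/250000 − 1/50·(0.971800+0.924100+0.886600+0.873800))/(1+1/50) = 1649/2000 ≈ 0.824500

1 1 4859/5000
2 2 9241/10000
3 3 4433/5000
4 4 4369/5000
5 5 1649/2000
DF(4y) = 4369/5000 ≈ 0.873800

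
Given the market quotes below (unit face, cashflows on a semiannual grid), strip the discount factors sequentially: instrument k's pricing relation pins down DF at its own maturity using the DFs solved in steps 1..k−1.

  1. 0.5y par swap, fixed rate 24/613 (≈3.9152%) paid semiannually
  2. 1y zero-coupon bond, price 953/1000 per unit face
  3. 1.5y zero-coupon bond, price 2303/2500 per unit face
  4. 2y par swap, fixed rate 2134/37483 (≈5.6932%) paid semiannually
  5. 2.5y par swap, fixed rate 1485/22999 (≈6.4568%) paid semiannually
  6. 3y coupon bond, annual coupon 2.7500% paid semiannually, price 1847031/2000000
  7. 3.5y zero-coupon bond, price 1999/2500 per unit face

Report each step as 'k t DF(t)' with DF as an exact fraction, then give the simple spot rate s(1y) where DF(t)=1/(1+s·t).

step 1 [0.5y] swap r/2=12/613: DF=(1 − 12/613·(0))/(1+12/613) = 613/625 ≈ 0.980800
step 2 [1y] zero: DF = P = 953/1000 ≈ 0.953000
step 3 [1.5y] zero: DF = P = 2303/2500 ≈ 0.921200
step 4 [2y] swap r/2=1067/37483: DF=(1 − 1067/37483·(0.980800+0.953000+0.921200))/(1+1067/37483) = 8933/10000 ≈ 0.893300
step 5 [2.5y] swap r/2=1485/45998: DF=(1 − 1485/45998·(0.980800+0.953000+0.921200+0.893300))/(1+1485/45998) = 1703/2000 ≈ 0.851500
step 6 [3y] bond c/2=11/800: DF=(1847031/2000000 − 11/800·(0.980800+0.953000+0.921200+0.893300+0.851500))/(1+11/800) = 4243/5000 ≈ 0.848600
step 7 [3.5y] zero: DF = P = 1999/2500 ≈ 0.799600

1 1/2 613/625
2 1 953/1000
3 3/2 2303/2500
4 2 8933/10000
5 5/2 1703/2000
6 3 4243/5000
7 7/2 1999/2500
s(1y) = (1/(953/1000) − 1)/(1) = 47/953 ≈ 4.9318%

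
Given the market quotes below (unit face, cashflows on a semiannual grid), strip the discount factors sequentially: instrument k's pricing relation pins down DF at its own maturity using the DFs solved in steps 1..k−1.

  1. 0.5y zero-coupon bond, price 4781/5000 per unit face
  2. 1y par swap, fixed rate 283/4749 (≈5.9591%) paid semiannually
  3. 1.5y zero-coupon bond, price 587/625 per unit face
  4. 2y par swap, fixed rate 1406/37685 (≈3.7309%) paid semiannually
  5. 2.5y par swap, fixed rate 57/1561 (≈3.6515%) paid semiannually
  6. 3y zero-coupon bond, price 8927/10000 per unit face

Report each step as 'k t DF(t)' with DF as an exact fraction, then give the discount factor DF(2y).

1 1/2 4781/5000
2 1 4717/5000
3 3/2 587/625
4 2 9297/10000
5 5/2 1829/2000
6 3 8927/10000
DF(2y) = 9297/10000 ≈ 0.929700

step 1 [0.5y] zero: DF = P = 4781/5000 ≈ 0.956200
step 2 [1y] swap r/2=283/9498: DF=(1 − 283/9498·(0.956200))/(1+283/9498) = 4717/5000 ≈ 0.943400
step 3 [1.5y] zero: DF = P = 587/625 ≈ 0.939200
step 4 [2y] swap r/2=703/37685: DF=(1 − 703/37685·(0.956200+0.943400+0.939200))/(1+703/37685) = 9297/10000 ≈ 0.929700
step 5 [2.5y] swap r/2=57/3122: DF=(1 − 57/3122·(0.956200+0.943400+0.939200+0.929700))/(1+57/3122) = 1829/2000 ≈ 0.914500
step 6 [3y] zero: DF = P = 8927/10000 ≈ 0.892700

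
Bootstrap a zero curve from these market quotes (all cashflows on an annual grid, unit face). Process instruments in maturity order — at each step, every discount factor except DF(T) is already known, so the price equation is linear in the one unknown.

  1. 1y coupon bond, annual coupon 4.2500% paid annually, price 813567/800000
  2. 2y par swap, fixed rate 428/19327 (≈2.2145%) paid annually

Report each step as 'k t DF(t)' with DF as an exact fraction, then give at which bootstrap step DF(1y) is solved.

1 1 1951/2000
2 2 2393/2500
DF(1y) is solved at step 1

step 1 [1y] bond c/1=17/400: DF=(813567/800000 − 17/400·(0))/(1+17/400) = 1951/2000 ≈ 0.975500
step 2 [2y] swap r/1=428/19327: DF=(1 − 428/19327·(0.975500))/(1+428/19327) = 2393/2500 ≈ 0.957200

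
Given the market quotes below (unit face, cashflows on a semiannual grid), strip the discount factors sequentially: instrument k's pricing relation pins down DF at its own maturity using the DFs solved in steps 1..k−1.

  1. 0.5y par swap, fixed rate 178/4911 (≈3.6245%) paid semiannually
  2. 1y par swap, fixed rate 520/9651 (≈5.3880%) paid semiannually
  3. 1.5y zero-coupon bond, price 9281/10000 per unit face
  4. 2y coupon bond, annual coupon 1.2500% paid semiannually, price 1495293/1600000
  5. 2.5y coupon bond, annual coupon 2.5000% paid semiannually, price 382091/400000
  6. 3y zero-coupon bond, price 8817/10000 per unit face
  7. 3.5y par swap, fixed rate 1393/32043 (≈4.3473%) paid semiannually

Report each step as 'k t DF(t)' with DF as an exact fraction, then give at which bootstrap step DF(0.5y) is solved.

step 1 [0.5y] swap r/2=89/4911: DF=(1 − 89/4911·(0))/(1+89/4911) = 4911/5000 ≈ 0.982200
step 2 [1y] swap r/2=260/9651: DF=(1 − 260/9651·(0.982200))/(1+260/9651) = 237/250 ≈ 0.948000
step 3 [1.5y] zero: DF = P = 9281/10000 ≈ 0.928100
step 4 [2y] bond c/2=1/160: DF=(1495293/1600000 − 1/160·(0.982200+0.948000+0.928100))/(1+1/160) = 911/1000 ≈ 0.911000
step 5 [2.5y] bond c/2=1/80: DF=(382091/400000 − 1/80·(0.982200+0.948000+0.928100+0.911000))/(1+1/80) = 8969/10000 ≈ 0.896900
step 6 [3y] zero: DF = P = 8817/10000 ≈ 0.881700
step 7 [3.5y] swap r/2=1393/64086: DF=(1 − 1393/64086·(0.982200+0.948000+0.928100+0.911000+0.896900+0.881700))/(1+1393/64086) = 8607/10000 ≈ 0.860700

1 1/2 4911/5000
2 1 237/250
3 3/2 9281/10000
4 2 911/1000
5 5/2 8969/10000
6 3 8817/10000
7 7/2 8607/10000
DF(0.5y) is solved at step 1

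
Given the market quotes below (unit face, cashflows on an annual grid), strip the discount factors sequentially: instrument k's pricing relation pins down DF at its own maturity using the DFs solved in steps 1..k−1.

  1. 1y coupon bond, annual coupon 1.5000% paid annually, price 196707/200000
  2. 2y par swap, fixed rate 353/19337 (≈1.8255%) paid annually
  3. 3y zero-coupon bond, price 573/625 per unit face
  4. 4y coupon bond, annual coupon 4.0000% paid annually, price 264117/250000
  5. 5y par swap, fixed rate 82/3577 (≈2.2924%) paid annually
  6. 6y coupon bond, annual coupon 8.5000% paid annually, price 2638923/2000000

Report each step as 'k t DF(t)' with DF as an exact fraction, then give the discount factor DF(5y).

step 1 [1y] bond c/1=3/200: DF=(196707/200000 − 3/200·(0))/(1+3/200) = 969/1000 ≈ 0.969000
step 2 [2y] swap r/1=353/19337: DF=(1 − 353/19337·(0.969000))/(1+353/19337) = 9647/10000 ≈ 0.964700
step 3 [3y] zero: DF = P = 573/625 ≈ 0.916800
step 4 [4y] bond c/1=1/25: DF=(264117/250000 − 1/25·(0.969000+0.964700+0.916800))/(1+1/25) = 4531/5000 ≈ 0.906200
step 5 [5y] swap r/1=82/3577: DF=(1 − 82/3577·(0.969000+0.964700+0.916800+0.906200))/(1+82/3577) = 4467/5000 ≈ 0.893400
step 6 [6y] bond c/1=17/200: DF=(2638923/2000000 − 17/200·(0.969000+0.964700+0.916800+0.906200+0.893400))/(1+17/200) = 4259/5000 ≈ 0.851800

1 1 969/1000
2 2 9647/10000
3 3 573/625
4 4 4531/5000
5 5 4467/5000
6 6 4259/5000
DF(5y) = 4467/5000 ≈ 0.893400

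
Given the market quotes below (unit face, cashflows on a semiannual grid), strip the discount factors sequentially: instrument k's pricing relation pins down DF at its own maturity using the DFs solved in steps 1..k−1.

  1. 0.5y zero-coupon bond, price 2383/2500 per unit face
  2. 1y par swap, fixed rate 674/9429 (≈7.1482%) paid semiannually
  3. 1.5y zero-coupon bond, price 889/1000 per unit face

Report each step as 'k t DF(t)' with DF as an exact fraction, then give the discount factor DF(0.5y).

1 1/2 2383/2500
2 1 4663/5000
3 3/2 889/1000
DF(0.5y) = 2383/2500 ≈ 0.953200

step 1 [0.5y] zero: DF = P = 2383/2500 ≈ 0.953200
step 2 [1y] swap r/2=337/9429: DF=(1 − 337/9429·(0.953200))/(1+337/9429) = 4663/5000 ≈ 0.932600
step 3 [1.5y] zero: DF = P = 889/1000 ≈ 0.889000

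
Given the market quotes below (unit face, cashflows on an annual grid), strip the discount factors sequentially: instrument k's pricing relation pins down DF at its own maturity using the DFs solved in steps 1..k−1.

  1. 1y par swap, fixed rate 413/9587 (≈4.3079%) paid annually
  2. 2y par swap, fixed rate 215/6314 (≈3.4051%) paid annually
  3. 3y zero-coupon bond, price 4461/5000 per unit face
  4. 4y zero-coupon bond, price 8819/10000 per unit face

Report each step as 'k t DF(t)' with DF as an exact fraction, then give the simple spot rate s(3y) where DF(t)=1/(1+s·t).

step 1 [1y] swap r/1=413/9587: DF=(1 − 413/9587·(0))/(1+413/9587) = 9587/10000 ≈ 0.958700
step 2 [2y] swap r/1=215/6314: DF=(1 − 215/6314·(0.958700))/(1+215/6314) = 1871/2000 ≈ 0.935500
step 3 [3y] zero: DF = P = 4461/5000 ≈ 0.892200
step 4 [4y] zero: DF = P = 8819/10000 ≈ 0.881900

1 1 9587/10000
2 2 1871/2000
3 3 4461/5000
4 4 8819/10000
s(3y) = (1/(4461/5000) − 1)/(3) = 539/13383 ≈ 4.0275%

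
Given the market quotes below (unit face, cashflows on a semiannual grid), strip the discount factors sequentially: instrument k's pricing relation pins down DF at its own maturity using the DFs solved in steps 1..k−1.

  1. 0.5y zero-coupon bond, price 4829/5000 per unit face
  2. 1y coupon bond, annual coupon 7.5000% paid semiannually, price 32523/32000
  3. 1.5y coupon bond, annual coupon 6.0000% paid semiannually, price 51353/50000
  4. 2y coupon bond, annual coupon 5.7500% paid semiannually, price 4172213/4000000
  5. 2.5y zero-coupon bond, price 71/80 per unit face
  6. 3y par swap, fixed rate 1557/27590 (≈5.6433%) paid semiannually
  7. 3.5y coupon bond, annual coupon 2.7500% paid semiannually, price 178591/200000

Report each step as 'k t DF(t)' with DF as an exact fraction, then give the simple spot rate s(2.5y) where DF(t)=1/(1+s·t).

1 1/2 4829/5000
2 1 9447/10000
3 3/2 1883/2000
4 2 4671/5000
5 5/2 71/80
6 3 8443/10000
7 7/2 403/500
s(2.5y) = (1/(71/80) − 1)/(5/2) = 18/355 ≈ 5.0704%

step 1 [0.5y] zero: DF = P = 4829/5000 ≈ 0.965800
step 2 [1y] bond c/2=3/80: DF=(32523/32000 − 3/80·(0.965800))/(1+3/80) = 9447/10000 ≈ 0.944700
step 3 [1.5y] bond c/2=3/100: DF=(51353/50000 − 3/100·(0.965800+0.944700))/(1+3/100) = 1883/2000 ≈ 0.941500
step 4 [2y] bond c/2=23/800: DF=(4172213/4000000 − 23/800·(0.965800+0.944700+0.941500))/(1+23/800) = 4671/5000 ≈ 0.934200
step 5 [2.5y] zero: DF = P = 71/80 ≈ 0.887500
step 6 [3y] swap r/2=1557/55180: DF=(1 − 1557/55180·(0.965800+0.944700+0.941500+0.934200+0.887500))/(1+1557/55180) = 8443/10000 ≈ 0.844300
step 7 [3.5y] bond c/2=11/800: DF=(178591/200000 − 11/800·(0.965800+0.944700+0.941500+0.934200+0.887500+0.844300))/(1+11/800) = 403/500 ≈ 0.806000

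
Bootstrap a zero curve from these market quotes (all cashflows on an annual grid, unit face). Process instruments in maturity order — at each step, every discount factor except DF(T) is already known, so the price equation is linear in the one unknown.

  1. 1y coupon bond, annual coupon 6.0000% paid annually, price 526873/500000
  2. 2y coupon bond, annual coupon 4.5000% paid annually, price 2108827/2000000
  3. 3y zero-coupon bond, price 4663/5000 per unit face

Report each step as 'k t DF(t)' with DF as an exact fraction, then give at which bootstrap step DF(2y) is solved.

step 1 [1y] bond c/1=3/50: DF=(526873/500000 − 3/50·(0))/(1+3/50) = 9941/10000 ≈ 0.994100
step 2 [2y] bond c/1=9/200: DF=(2108827/2000000 − 9/200·(0.994100))/(1+9/200) = 4831/5000 ≈ 0.966200
step 3 [3y] zero: DF = P = 4663/5000 ≈ 0.932600

1 1 9941/10000
2 2 4831/5000
3 3 4663/5000
DF(2y) is solved at step 2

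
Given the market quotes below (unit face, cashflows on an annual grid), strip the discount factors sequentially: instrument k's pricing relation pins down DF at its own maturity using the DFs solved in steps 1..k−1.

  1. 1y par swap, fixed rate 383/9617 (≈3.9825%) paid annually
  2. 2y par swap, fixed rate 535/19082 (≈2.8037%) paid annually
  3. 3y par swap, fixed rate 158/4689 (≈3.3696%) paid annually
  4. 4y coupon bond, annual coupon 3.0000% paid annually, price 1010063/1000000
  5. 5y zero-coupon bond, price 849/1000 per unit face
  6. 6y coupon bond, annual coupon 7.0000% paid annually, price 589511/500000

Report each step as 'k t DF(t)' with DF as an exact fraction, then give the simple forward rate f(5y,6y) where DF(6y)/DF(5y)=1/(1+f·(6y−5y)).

1 1 9617/10000
2 2 1893/2000
3 3 2263/2500
4 4 8987/10000
5 5 849/1000
6 6 1607/2000
f(5y,6y) = ((849/1000)/(1607/2000) − 1)/(1) = 91/1607 ≈ 5.6627%

step 1 [1y] swap r/1=383/9617: DF=(1 − 383/9617·(0))/(1+383/9617) = 9617/10000 ≈ 0.961700
step 2 [2y] swap r/1=535/19082: DF=(1 − 535/19082·(0.961700))/(1+535/19082) = 1893/2000 ≈ 0.946500
step 3 [3y] swap r/1=158/4689: DF=(1 − 158/4689·(0.961700+0.946500))/(1+158/4689) = 2263/2500 ≈ 0.905200
step 4 [4y] bond c/1=3/100: DF=(1010063/1000000 − 3/100·(0.961700+0.946500+0.905200))/(1+3/100) = 8987/10000 ≈ 0.898700
step 5 [5y] zero: DF = P = 849/1000 ≈ 0.849000
step 6 [6y] bond c/1=7/100: DF=(589511/500000 − 7/100·(0.961700+0.946500+0.905200+0.898700+0.849000))/(1+7/100) = 1607/2000 ≈ 0.803500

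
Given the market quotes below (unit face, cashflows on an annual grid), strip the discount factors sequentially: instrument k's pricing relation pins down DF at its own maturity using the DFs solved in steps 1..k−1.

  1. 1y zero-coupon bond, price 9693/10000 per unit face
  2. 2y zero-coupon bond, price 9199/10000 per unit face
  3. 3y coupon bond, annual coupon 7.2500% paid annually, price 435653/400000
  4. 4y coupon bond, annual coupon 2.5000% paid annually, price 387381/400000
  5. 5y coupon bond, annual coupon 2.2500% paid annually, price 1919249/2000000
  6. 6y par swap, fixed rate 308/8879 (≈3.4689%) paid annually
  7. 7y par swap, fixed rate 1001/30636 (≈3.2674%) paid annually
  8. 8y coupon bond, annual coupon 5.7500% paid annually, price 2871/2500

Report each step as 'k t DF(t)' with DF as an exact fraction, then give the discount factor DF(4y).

step 1 [1y] zero: DF = P = 9693/10000 ≈ 0.969300
step 2 [2y] zero: DF = P = 9199/10000 ≈ 0.919900
step 3 [3y] bond c/1=29/400: DF=(435653/400000 − 29/400·(0.969300+0.919900))/(1+29/400) = 4439/5000 ≈ 0.887800
step 4 [4y] bond c/1=1/40: DF=(387381/400000 − 1/40·(0.969300+0.919900+0.887800))/(1+1/40) = 8771/10000 ≈ 0.877100
step 5 [5y] bond c/1=9/400: DF=(1919249/2000000 − 9/400·(0.969300+0.919900+0.887800+0.877100))/(1+9/400) = 8581/10000 ≈ 0.858100
step 6 [6y] swap r/1=308/8879: DF=(1 − 308/8879·(0.969300+0.919900+0.887800+0.877100+0.858100))/(1+308/8879) = 1019/1250 ≈ 0.815200
step 7 [7y] swap r/1=1001/30636: DF=(1 − 1001/30636·(0.969300+0.919900+0.887800+0.877100+0.858100+0.815200))/(1+1001/30636) = 3999/5000 ≈ 0.799800
step 8 [8y] bond c/1=23/400: DF=(2871/2500 − 23/400·(0.969300+0.919900+0.887800+0.877100+0.858100+0.815200+0.799800))/(1+23/400) = 941/1250 ≈ 0.752800

1 1 9693/10000
2 2 9199/10000
3 3 4439/5000
4 4 8771/10000
5 5 8581/10000
6 6 1019/1250
7 7 3999/5000
8 8 941/1250
DF(4y) = 8771/10000 ≈ 0.877100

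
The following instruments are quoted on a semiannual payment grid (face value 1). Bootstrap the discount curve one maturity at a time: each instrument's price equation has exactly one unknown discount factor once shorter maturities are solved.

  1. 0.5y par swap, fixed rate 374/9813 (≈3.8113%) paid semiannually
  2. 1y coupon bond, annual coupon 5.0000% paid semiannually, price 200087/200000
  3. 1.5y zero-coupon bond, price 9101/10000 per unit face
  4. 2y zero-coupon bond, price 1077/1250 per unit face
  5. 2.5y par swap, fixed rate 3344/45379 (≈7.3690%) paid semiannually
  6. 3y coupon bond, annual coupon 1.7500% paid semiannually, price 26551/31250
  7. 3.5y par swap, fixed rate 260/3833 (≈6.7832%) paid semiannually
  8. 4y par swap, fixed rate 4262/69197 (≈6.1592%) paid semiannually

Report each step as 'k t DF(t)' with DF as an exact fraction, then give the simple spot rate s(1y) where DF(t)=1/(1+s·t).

1 1/2 9813/10000
2 1 9521/10000
3 3/2 9101/10000
4 2 1077/1250
5 5/2 1041/1250
6 3 8029/10000
7 7/2 99/125
8 4 7869/10000
s(1y) = (1/(9521/10000) − 1)/(1) = 479/9521 ≈ 5.0310%

step 1 [0.5y] swap r/2=187/9813: DF=(1 − 187/9813·(0))/(1+187/9813) = 9813/10000 ≈ 0.981300
step 2 [1y] bond c/2=1/40: DF=(200087/200000 − 1/40·(0.981300))/(1+1/40) = 9521/10000 ≈ 0.952100
step 3 [1.5y] zero: DF = P = 9101/10000 ≈ 0.910100
step 4 [2y] zero: DF = P = 1077/1250 ≈ 0.861600
step 5 [2.5y] swap r/2=1672/45379: DF=(1 − 1672/45379·(0.981300+0.952100+0.910100+0.861600))/(1+1672/45379) = 1041/1250 ≈ 0.832800
step 6 [3y] bond c/2=7/800: DF=(26551/31250 − 7/800·(0.981300+0.952100+0.910100+0.861600+0.832800))/(1+7/800) = 8029/10000 ≈ 0.802900
step 7 [3.5y] swap r/2=130/3833: DF=(1 − 130/3833·(0.981300+0.952100+0.910100+0.861600+0.832800+0.802900))/(1+130/3833) = 99/125 ≈ 0.792000
step 8 [4y] swap r/2=2131/69197: DF=(1 − 2131/69197·(0.981300+0.952100+0.910100+0.861600+0.832800+0.802900+0.792000))/(1+2131/69197) = 7869/10000 ≈ 0.786900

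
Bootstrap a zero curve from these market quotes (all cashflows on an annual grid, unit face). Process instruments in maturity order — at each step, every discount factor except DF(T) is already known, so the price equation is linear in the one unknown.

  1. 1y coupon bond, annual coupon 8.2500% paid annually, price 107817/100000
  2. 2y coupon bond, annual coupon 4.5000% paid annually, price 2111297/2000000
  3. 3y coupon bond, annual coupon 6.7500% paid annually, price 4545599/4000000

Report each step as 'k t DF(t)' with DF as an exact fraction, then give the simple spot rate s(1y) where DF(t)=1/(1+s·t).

step 1 [1y] bond c/1=33/400: DF=(107817/100000 − 33/400·(0))/(1+33/400) = 249/250 ≈ 0.996000
step 2 [2y] bond c/1=9/200: DF=(2111297/2000000 − 9/200·(0.996000))/(1+9/200) = 9673/10000 ≈ 0.967300
step 3 [3y] bond c/1=27/400: DF=(4545599/4000000 − 27/400·(0.996000+0.967300))/(1+27/400) = 2351/2500 ≈ 0.940400

1 1 249/250
2 2 9673/10000
3 3 2351/2500
s(1y) = (1/(249/250) − 1)/(1) = 1/249 ≈ 0.4016%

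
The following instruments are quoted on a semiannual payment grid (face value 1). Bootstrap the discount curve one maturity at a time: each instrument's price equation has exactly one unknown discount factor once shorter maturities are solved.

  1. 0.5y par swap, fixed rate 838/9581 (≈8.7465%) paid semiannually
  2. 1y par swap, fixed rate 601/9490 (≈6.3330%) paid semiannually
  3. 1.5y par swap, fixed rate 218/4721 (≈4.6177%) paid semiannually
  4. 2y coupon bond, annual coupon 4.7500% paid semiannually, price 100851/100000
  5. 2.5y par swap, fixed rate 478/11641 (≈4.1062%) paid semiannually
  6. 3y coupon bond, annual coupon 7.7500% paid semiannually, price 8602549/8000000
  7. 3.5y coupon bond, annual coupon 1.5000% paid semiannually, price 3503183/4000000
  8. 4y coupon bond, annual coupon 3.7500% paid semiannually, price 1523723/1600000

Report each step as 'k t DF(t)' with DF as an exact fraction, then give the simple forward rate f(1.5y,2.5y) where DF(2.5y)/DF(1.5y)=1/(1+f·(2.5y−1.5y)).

step 1 [0.5y] swap r/2=419/9581: DF=(1 − 419/9581·(0))/(1+419/9581) = 9581/10000 ≈ 0.958100
step 2 [1y] swap r/2=601/18980: DF=(1 − 601/18980·(0.958100))/(1+601/18980) = 9399/10000 ≈ 0.939900
step 3 [1.5y] swap r/2=109/4721: DF=(1 − 109/4721·(0.958100+0.939900))/(1+109/4721) = 4673/5000 ≈ 0.934600
step 4 [2y] bond c/2=19/800: DF=(100851/100000 − 19/800·(0.958100+0.939900+0.934600))/(1+19/800) = 4597/5000 ≈ 0.919400
step 5 [2.5y] swap r/2=239/11641: DF=(1 − 239/11641·(0.958100+0.939900+0.934600+0.919400))/(1+239/11641) = 2261/2500 ≈ 0.904400
step 6 [3y] bond c/2=31/800: DF=(8602549/8000000 − 31/800·(0.958100+0.939900+0.934600+0.919400+0.904400))/(1+31/800) = 1723/2000 ≈ 0.861500
step 7 [3.5y] bond c/2=3/400: DF=(3503183/4000000 − 3/400·(0.958100+0.939900+0.934600+0.919400+0.904400+0.861500))/(1+3/400) = 4141/5000 ≈ 0.828200
step 8 [4y] bond c/2=3/160: DF=(1523723/1600000 − 3/160·(0.958100+0.939900+0.934600+0.919400+0.904400+0.861500+0.828200))/(1+3/160) = 409/500 ≈ 0.818000

1 1/2 9581/10000
2 1 9399/10000
3 3/2 4673/5000
4 2 4597/5000
5 5/2 2261/2500
6 3 1723/2000
7 7/2 4141/5000
8 4 409/500
f(1.5y,2.5y) = ((4673/5000)/(2261/2500) − 1)/(1) = 151/4522 ≈ 3.3392%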